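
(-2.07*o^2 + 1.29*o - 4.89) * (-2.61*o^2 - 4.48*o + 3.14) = 5.4027*o^4 + 5.9067*o^3 + 0.483899999999998*o^2 + 25.9578*o - 15.3546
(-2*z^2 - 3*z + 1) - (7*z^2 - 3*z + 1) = -9*z^2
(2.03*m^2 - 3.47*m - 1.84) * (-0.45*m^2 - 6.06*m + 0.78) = -0.9135*m^4 - 10.7403*m^3 + 23.4396*m^2 + 8.4438*m - 1.4352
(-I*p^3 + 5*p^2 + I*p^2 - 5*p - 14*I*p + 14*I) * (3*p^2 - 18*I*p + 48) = -3*I*p^5 - 3*p^4 + 3*I*p^4 + 3*p^3 - 180*I*p^3 - 12*p^2 + 180*I*p^2 + 12*p - 672*I*p + 672*I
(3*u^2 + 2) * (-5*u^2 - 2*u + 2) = -15*u^4 - 6*u^3 - 4*u^2 - 4*u + 4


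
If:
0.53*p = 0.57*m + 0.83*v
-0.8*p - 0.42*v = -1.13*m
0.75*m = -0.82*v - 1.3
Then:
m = -1.47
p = -1.96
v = -0.24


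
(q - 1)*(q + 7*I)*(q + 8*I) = q^3 - q^2 + 15*I*q^2 - 56*q - 15*I*q + 56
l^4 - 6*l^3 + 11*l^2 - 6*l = l*(l - 3)*(l - 2)*(l - 1)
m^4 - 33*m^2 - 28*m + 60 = (m - 6)*(m - 1)*(m + 2)*(m + 5)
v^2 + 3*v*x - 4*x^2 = (v - x)*(v + 4*x)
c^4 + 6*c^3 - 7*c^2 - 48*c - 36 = (c - 3)*(c + 1)*(c + 2)*(c + 6)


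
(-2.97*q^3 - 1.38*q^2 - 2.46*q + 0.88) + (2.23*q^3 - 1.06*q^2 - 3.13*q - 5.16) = -0.74*q^3 - 2.44*q^2 - 5.59*q - 4.28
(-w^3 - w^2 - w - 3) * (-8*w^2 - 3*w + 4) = 8*w^5 + 11*w^4 + 7*w^3 + 23*w^2 + 5*w - 12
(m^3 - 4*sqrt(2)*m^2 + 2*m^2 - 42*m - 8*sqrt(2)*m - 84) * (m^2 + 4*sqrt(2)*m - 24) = m^5 + 2*m^4 - 98*m^3 - 196*m^2 - 72*sqrt(2)*m^2 - 144*sqrt(2)*m + 1008*m + 2016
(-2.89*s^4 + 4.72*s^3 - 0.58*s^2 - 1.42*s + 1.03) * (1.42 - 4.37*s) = 12.6293*s^5 - 24.7302*s^4 + 9.237*s^3 + 5.3818*s^2 - 6.5175*s + 1.4626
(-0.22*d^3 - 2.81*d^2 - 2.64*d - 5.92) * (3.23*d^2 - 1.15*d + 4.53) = -0.7106*d^5 - 8.8233*d^4 - 6.2923*d^3 - 28.8149*d^2 - 5.1512*d - 26.8176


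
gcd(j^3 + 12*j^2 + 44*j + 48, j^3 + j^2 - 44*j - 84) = j^2 + 8*j + 12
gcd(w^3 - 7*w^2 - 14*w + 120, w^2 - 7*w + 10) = w - 5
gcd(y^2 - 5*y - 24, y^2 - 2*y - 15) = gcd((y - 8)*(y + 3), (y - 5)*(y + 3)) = y + 3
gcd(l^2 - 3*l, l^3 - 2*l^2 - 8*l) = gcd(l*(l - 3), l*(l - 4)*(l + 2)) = l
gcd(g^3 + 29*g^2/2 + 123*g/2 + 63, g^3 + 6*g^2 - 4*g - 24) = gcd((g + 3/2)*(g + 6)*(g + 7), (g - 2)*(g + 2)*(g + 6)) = g + 6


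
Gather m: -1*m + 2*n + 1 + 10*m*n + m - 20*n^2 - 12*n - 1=10*m*n - 20*n^2 - 10*n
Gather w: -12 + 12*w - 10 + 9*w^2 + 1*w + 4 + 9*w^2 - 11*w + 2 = 18*w^2 + 2*w - 16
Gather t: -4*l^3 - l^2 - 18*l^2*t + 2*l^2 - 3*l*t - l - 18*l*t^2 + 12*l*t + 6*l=-4*l^3 + l^2 - 18*l*t^2 + 5*l + t*(-18*l^2 + 9*l)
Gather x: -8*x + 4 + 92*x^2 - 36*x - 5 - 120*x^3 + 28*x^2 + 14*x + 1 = -120*x^3 + 120*x^2 - 30*x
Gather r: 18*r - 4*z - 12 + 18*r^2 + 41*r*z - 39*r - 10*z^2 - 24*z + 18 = 18*r^2 + r*(41*z - 21) - 10*z^2 - 28*z + 6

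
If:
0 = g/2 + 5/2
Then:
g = -5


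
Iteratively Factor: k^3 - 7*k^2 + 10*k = (k - 5)*(k^2 - 2*k) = k*(k - 5)*(k - 2)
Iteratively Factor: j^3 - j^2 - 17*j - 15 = (j + 1)*(j^2 - 2*j - 15) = (j - 5)*(j + 1)*(j + 3)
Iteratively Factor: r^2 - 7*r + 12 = (r - 4)*(r - 3)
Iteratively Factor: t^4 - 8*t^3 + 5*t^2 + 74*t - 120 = (t - 2)*(t^3 - 6*t^2 - 7*t + 60) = (t - 5)*(t - 2)*(t^2 - t - 12) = (t - 5)*(t - 2)*(t + 3)*(t - 4)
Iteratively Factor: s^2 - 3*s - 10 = (s + 2)*(s - 5)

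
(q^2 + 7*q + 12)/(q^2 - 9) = (q + 4)/(q - 3)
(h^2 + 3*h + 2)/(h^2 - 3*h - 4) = (h + 2)/(h - 4)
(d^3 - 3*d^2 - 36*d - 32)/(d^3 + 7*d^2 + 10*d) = (d^3 - 3*d^2 - 36*d - 32)/(d*(d^2 + 7*d + 10))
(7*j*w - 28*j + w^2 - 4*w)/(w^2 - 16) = (7*j + w)/(w + 4)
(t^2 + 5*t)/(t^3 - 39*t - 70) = t/(t^2 - 5*t - 14)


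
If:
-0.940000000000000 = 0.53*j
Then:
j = -1.77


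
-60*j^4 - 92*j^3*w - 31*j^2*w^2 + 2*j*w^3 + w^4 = (-6*j + w)*(j + w)*(2*j + w)*(5*j + w)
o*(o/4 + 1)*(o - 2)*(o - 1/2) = o^4/4 + 3*o^3/8 - 9*o^2/4 + o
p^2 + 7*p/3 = p*(p + 7/3)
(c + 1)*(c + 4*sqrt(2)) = c^2 + c + 4*sqrt(2)*c + 4*sqrt(2)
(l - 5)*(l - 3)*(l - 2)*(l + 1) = l^4 - 9*l^3 + 21*l^2 + l - 30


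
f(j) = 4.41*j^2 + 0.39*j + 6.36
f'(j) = 8.82*j + 0.39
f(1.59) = 18.13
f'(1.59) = 14.41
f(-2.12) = 25.35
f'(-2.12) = -18.31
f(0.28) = 6.81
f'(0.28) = 2.86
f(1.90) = 23.02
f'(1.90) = 17.15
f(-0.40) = 6.91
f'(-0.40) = -3.14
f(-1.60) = 17.03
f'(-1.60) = -13.72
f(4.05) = 80.27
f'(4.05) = 36.11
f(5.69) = 151.36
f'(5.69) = 50.58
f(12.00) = 646.08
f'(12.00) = 106.23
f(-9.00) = 360.06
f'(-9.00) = -78.99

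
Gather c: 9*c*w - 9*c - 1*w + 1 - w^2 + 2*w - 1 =c*(9*w - 9) - w^2 + w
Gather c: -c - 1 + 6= 5 - c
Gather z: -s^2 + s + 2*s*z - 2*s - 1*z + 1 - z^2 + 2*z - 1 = -s^2 - s - z^2 + z*(2*s + 1)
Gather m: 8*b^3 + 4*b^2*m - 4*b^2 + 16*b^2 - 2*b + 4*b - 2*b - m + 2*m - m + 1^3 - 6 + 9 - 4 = 8*b^3 + 4*b^2*m + 12*b^2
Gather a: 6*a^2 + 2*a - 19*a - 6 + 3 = 6*a^2 - 17*a - 3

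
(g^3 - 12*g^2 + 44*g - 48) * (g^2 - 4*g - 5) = g^5 - 16*g^4 + 87*g^3 - 164*g^2 - 28*g + 240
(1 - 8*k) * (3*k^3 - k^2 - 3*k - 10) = -24*k^4 + 11*k^3 + 23*k^2 + 77*k - 10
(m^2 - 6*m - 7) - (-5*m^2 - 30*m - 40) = 6*m^2 + 24*m + 33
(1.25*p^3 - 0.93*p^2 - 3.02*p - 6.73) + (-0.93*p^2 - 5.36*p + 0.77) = 1.25*p^3 - 1.86*p^2 - 8.38*p - 5.96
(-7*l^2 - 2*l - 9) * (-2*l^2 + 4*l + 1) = 14*l^4 - 24*l^3 + 3*l^2 - 38*l - 9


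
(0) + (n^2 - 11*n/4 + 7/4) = n^2 - 11*n/4 + 7/4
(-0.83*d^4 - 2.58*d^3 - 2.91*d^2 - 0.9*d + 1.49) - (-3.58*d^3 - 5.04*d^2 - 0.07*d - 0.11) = -0.83*d^4 + 1.0*d^3 + 2.13*d^2 - 0.83*d + 1.6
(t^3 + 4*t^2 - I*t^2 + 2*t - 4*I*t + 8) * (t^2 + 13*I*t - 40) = t^5 + 4*t^4 + 12*I*t^4 - 25*t^3 + 48*I*t^3 - 100*t^2 + 66*I*t^2 - 80*t + 264*I*t - 320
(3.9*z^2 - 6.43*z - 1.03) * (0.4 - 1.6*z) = -6.24*z^3 + 11.848*z^2 - 0.924*z - 0.412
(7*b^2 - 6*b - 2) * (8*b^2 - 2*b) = 56*b^4 - 62*b^3 - 4*b^2 + 4*b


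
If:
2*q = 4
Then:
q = 2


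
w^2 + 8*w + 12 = (w + 2)*(w + 6)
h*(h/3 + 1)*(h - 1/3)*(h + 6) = h^4/3 + 26*h^3/9 + 5*h^2 - 2*h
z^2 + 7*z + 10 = (z + 2)*(z + 5)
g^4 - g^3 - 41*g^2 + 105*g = g*(g - 5)*(g - 3)*(g + 7)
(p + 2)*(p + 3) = p^2 + 5*p + 6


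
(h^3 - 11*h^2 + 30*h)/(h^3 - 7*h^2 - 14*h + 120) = h/(h + 4)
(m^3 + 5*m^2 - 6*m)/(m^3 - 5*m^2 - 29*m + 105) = m*(m^2 + 5*m - 6)/(m^3 - 5*m^2 - 29*m + 105)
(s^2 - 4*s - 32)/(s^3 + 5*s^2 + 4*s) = (s - 8)/(s*(s + 1))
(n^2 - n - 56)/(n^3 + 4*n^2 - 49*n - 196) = (n - 8)/(n^2 - 3*n - 28)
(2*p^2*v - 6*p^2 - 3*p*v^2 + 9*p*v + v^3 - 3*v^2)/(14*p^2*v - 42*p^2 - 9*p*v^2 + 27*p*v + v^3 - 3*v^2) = (p - v)/(7*p - v)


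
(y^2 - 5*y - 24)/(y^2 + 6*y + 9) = (y - 8)/(y + 3)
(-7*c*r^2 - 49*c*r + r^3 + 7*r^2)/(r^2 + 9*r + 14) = r*(-7*c + r)/(r + 2)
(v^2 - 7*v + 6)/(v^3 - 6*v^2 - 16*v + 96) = (v - 1)/(v^2 - 16)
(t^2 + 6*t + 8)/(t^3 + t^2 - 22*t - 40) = 1/(t - 5)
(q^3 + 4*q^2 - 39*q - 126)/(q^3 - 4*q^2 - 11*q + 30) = (q^2 + q - 42)/(q^2 - 7*q + 10)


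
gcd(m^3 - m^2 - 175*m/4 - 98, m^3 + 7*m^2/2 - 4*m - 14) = m + 7/2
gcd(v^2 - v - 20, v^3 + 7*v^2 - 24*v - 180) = v - 5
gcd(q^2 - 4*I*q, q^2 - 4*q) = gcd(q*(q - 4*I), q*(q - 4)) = q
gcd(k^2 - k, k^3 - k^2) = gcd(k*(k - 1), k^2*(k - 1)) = k^2 - k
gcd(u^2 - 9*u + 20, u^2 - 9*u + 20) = u^2 - 9*u + 20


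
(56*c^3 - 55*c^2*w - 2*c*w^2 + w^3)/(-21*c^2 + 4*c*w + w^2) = (8*c^2 - 9*c*w + w^2)/(-3*c + w)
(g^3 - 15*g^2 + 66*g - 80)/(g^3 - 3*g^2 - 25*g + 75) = (g^2 - 10*g + 16)/(g^2 + 2*g - 15)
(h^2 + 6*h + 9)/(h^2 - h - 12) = (h + 3)/(h - 4)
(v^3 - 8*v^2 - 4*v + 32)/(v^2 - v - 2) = (v^2 - 6*v - 16)/(v + 1)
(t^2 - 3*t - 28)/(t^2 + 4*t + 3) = (t^2 - 3*t - 28)/(t^2 + 4*t + 3)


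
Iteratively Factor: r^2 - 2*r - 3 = (r - 3)*(r + 1)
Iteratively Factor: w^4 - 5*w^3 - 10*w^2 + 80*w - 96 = (w - 3)*(w^3 - 2*w^2 - 16*w + 32) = (w - 4)*(w - 3)*(w^2 + 2*w - 8) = (w - 4)*(w - 3)*(w + 4)*(w - 2)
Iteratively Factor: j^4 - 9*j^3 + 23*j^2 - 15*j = (j - 5)*(j^3 - 4*j^2 + 3*j) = (j - 5)*(j - 1)*(j^2 - 3*j) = (j - 5)*(j - 3)*(j - 1)*(j)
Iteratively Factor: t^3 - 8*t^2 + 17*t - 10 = (t - 5)*(t^2 - 3*t + 2) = (t - 5)*(t - 2)*(t - 1)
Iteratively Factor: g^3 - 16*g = (g)*(g^2 - 16) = g*(g - 4)*(g + 4)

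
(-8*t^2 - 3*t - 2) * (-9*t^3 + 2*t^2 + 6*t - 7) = 72*t^5 + 11*t^4 - 36*t^3 + 34*t^2 + 9*t + 14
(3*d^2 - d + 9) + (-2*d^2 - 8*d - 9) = d^2 - 9*d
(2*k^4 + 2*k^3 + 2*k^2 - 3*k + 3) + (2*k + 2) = 2*k^4 + 2*k^3 + 2*k^2 - k + 5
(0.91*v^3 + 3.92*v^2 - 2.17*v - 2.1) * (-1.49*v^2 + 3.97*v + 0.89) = -1.3559*v^5 - 2.2281*v^4 + 19.6056*v^3 - 1.9971*v^2 - 10.2683*v - 1.869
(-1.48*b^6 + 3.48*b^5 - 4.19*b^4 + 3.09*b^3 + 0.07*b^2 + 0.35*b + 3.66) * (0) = 0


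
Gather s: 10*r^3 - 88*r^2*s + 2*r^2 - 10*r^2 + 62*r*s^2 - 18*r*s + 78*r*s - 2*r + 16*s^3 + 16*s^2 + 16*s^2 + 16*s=10*r^3 - 8*r^2 - 2*r + 16*s^3 + s^2*(62*r + 32) + s*(-88*r^2 + 60*r + 16)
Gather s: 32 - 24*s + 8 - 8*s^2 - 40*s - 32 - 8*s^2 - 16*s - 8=-16*s^2 - 80*s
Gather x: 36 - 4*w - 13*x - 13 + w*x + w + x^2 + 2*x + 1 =-3*w + x^2 + x*(w - 11) + 24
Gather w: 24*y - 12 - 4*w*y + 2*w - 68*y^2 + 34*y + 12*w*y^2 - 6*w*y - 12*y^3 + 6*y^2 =w*(12*y^2 - 10*y + 2) - 12*y^3 - 62*y^2 + 58*y - 12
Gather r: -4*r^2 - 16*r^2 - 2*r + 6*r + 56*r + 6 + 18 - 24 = -20*r^2 + 60*r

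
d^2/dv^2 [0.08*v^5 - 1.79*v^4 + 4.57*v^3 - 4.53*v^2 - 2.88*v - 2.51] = 1.6*v^3 - 21.48*v^2 + 27.42*v - 9.06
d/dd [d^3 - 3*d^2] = 3*d*(d - 2)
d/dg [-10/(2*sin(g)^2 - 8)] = 10*sin(g)*cos(g)/(sin(g)^2 - 4)^2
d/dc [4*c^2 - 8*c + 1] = 8*c - 8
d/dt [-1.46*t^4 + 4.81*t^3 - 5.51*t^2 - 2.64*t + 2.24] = -5.84*t^3 + 14.43*t^2 - 11.02*t - 2.64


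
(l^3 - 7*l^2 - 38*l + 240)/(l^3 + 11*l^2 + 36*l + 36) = (l^2 - 13*l + 40)/(l^2 + 5*l + 6)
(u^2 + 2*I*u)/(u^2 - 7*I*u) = (u + 2*I)/(u - 7*I)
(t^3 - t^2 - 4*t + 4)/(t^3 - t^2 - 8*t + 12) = (t^2 + t - 2)/(t^2 + t - 6)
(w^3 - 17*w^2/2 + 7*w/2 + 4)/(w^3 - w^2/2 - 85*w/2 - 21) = (w^2 - 9*w + 8)/(w^2 - w - 42)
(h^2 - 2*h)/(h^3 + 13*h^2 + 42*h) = (h - 2)/(h^2 + 13*h + 42)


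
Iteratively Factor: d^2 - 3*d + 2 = (d - 2)*(d - 1)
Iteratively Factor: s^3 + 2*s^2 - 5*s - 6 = (s - 2)*(s^2 + 4*s + 3) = (s - 2)*(s + 3)*(s + 1)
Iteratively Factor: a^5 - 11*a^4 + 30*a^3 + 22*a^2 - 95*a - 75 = (a + 1)*(a^4 - 12*a^3 + 42*a^2 - 20*a - 75) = (a - 3)*(a + 1)*(a^3 - 9*a^2 + 15*a + 25) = (a - 5)*(a - 3)*(a + 1)*(a^2 - 4*a - 5) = (a - 5)^2*(a - 3)*(a + 1)*(a + 1)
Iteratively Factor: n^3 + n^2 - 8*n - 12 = (n + 2)*(n^2 - n - 6) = (n + 2)^2*(n - 3)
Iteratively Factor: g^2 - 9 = (g + 3)*(g - 3)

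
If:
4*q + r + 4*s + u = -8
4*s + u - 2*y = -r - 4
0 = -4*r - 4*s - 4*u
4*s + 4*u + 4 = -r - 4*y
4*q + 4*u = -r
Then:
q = -11/13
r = 12/13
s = -20/13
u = 8/13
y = -4/13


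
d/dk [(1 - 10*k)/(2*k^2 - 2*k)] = (5*k^2 - k + 1/2)/(k^2*(k^2 - 2*k + 1))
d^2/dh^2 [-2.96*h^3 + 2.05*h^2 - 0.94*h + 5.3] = 4.1 - 17.76*h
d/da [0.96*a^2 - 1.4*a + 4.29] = 1.92*a - 1.4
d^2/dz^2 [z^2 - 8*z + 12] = 2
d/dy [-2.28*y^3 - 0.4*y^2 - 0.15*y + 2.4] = -6.84*y^2 - 0.8*y - 0.15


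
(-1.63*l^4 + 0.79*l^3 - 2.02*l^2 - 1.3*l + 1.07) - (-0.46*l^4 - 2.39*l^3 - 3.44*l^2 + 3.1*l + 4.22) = -1.17*l^4 + 3.18*l^3 + 1.42*l^2 - 4.4*l - 3.15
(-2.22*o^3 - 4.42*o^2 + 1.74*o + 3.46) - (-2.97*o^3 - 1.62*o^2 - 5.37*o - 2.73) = 0.75*o^3 - 2.8*o^2 + 7.11*o + 6.19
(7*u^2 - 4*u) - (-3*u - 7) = 7*u^2 - u + 7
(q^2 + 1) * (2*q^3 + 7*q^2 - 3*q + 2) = 2*q^5 + 7*q^4 - q^3 + 9*q^2 - 3*q + 2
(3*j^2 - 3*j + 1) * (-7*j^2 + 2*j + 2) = -21*j^4 + 27*j^3 - 7*j^2 - 4*j + 2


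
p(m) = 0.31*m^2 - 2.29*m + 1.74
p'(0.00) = -2.29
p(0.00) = 1.74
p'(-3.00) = -4.15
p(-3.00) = 11.40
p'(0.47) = -2.00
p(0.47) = 0.73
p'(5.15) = 0.90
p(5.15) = -1.83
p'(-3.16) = -4.25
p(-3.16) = 12.07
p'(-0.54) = -2.62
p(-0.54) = 3.07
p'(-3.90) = -4.71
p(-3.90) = 15.39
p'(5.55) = 1.15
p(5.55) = -1.42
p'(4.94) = 0.77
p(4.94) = -2.01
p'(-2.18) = -3.64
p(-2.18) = 8.21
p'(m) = 0.62*m - 2.29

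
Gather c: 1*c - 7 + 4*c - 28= 5*c - 35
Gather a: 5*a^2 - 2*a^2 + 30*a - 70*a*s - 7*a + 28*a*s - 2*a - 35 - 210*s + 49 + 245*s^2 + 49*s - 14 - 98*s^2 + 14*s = 3*a^2 + a*(21 - 42*s) + 147*s^2 - 147*s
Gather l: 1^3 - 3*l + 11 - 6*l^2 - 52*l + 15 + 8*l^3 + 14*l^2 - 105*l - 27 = 8*l^3 + 8*l^2 - 160*l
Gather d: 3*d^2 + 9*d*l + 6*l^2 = 3*d^2 + 9*d*l + 6*l^2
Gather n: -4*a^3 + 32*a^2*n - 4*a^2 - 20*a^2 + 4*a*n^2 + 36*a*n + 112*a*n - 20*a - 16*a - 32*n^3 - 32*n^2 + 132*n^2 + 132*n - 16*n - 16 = -4*a^3 - 24*a^2 - 36*a - 32*n^3 + n^2*(4*a + 100) + n*(32*a^2 + 148*a + 116) - 16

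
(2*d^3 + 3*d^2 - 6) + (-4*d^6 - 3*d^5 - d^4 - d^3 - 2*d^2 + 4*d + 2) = -4*d^6 - 3*d^5 - d^4 + d^3 + d^2 + 4*d - 4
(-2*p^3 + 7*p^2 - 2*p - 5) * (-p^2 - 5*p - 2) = 2*p^5 + 3*p^4 - 29*p^3 + p^2 + 29*p + 10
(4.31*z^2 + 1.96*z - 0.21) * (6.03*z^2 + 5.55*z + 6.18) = 25.9893*z^4 + 35.7393*z^3 + 36.2475*z^2 + 10.9473*z - 1.2978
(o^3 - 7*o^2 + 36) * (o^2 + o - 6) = o^5 - 6*o^4 - 13*o^3 + 78*o^2 + 36*o - 216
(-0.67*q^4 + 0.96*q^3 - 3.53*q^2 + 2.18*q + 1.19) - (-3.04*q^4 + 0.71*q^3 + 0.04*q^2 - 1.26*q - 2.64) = 2.37*q^4 + 0.25*q^3 - 3.57*q^2 + 3.44*q + 3.83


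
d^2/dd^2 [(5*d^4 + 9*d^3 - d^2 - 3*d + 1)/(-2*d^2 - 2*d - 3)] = 2*(-20*d^6 - 60*d^5 - 150*d^4 - 214*d^3 - 462*d^2 - 309*d - 7)/(8*d^6 + 24*d^5 + 60*d^4 + 80*d^3 + 90*d^2 + 54*d + 27)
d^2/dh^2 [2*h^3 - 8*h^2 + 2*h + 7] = 12*h - 16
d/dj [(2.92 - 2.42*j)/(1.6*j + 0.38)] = (-8.94656*j - 2.124808)/(1.6*j + 0.38)^3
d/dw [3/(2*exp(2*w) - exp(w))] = 3*(1 - 4*exp(w))*exp(-w)/(2*exp(w) - 1)^2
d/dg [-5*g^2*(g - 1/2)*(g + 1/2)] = -20*g^3 + 5*g/2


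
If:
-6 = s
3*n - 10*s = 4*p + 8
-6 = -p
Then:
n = -28/3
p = 6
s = -6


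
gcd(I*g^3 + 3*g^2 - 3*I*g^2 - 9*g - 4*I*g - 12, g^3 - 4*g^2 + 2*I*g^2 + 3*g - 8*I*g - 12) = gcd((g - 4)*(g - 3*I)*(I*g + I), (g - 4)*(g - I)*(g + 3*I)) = g - 4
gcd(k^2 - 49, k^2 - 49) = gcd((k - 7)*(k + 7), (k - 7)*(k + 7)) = k^2 - 49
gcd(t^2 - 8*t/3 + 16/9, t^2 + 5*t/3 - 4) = t - 4/3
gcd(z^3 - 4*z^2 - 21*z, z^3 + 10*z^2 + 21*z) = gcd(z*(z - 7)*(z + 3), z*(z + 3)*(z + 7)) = z^2 + 3*z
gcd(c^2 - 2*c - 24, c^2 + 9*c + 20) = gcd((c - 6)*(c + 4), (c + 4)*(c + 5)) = c + 4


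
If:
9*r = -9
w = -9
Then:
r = -1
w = -9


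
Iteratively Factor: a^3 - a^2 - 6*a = (a - 3)*(a^2 + 2*a) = (a - 3)*(a + 2)*(a)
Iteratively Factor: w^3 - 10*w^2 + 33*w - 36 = (w - 3)*(w^2 - 7*w + 12) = (w - 3)^2*(w - 4)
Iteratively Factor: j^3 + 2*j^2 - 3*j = (j - 1)*(j^2 + 3*j) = j*(j - 1)*(j + 3)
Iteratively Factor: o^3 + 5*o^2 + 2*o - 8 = (o - 1)*(o^2 + 6*o + 8) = (o - 1)*(o + 2)*(o + 4)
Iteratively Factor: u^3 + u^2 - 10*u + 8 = (u - 2)*(u^2 + 3*u - 4) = (u - 2)*(u + 4)*(u - 1)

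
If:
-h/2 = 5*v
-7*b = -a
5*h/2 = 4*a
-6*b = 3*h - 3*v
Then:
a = 0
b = 0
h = 0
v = 0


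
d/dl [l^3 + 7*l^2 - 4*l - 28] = 3*l^2 + 14*l - 4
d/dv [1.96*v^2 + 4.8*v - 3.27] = 3.92*v + 4.8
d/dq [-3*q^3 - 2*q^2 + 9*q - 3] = -9*q^2 - 4*q + 9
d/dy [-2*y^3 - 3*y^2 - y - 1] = -6*y^2 - 6*y - 1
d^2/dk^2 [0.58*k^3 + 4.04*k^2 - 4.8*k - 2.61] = 3.48*k + 8.08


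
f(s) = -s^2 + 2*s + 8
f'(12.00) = -22.00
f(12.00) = -112.00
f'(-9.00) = 20.00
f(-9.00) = -91.00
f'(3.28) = -4.56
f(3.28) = 3.80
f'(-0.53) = 3.06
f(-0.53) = 6.66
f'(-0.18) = 2.36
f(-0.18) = 7.61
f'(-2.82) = 7.64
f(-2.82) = -5.59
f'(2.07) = -2.14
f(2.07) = 7.86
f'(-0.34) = 2.68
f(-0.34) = 7.20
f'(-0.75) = 3.50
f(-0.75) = 5.94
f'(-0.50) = 3.00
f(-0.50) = 6.75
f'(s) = 2 - 2*s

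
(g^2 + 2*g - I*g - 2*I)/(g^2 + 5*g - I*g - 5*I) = (g + 2)/(g + 5)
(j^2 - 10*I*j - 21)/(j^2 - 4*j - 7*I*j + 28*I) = (j - 3*I)/(j - 4)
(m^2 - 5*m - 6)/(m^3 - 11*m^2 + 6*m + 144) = (m + 1)/(m^2 - 5*m - 24)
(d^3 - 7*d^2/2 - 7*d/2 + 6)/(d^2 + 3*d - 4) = (d^2 - 5*d/2 - 6)/(d + 4)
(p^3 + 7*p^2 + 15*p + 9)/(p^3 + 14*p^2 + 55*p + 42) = (p^2 + 6*p + 9)/(p^2 + 13*p + 42)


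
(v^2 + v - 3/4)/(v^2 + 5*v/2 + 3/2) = (v - 1/2)/(v + 1)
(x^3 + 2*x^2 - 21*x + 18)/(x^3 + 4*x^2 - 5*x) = (x^2 + 3*x - 18)/(x*(x + 5))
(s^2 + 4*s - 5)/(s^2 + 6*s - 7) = (s + 5)/(s + 7)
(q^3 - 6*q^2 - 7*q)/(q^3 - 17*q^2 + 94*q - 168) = q*(q + 1)/(q^2 - 10*q + 24)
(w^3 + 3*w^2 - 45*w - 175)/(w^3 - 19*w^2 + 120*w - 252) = (w^2 + 10*w + 25)/(w^2 - 12*w + 36)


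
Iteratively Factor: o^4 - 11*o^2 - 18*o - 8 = (o + 1)*(o^3 - o^2 - 10*o - 8) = (o + 1)*(o + 2)*(o^2 - 3*o - 4) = (o - 4)*(o + 1)*(o + 2)*(o + 1)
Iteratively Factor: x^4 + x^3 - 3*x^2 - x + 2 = (x - 1)*(x^3 + 2*x^2 - x - 2) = (x - 1)^2*(x^2 + 3*x + 2) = (x - 1)^2*(x + 2)*(x + 1)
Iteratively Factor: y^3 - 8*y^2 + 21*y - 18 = (y - 2)*(y^2 - 6*y + 9) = (y - 3)*(y - 2)*(y - 3)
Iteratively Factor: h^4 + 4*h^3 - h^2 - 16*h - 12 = (h - 2)*(h^3 + 6*h^2 + 11*h + 6) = (h - 2)*(h + 3)*(h^2 + 3*h + 2) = (h - 2)*(h + 2)*(h + 3)*(h + 1)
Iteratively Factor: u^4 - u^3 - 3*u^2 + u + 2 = (u - 1)*(u^3 - 3*u - 2) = (u - 1)*(u + 1)*(u^2 - u - 2) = (u - 2)*(u - 1)*(u + 1)*(u + 1)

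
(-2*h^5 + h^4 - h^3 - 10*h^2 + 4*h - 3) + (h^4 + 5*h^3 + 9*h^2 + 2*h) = -2*h^5 + 2*h^4 + 4*h^3 - h^2 + 6*h - 3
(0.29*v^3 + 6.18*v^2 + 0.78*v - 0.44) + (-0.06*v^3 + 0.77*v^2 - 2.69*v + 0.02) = 0.23*v^3 + 6.95*v^2 - 1.91*v - 0.42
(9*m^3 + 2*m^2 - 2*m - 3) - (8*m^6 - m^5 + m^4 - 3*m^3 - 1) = -8*m^6 + m^5 - m^4 + 12*m^3 + 2*m^2 - 2*m - 2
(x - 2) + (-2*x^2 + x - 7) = -2*x^2 + 2*x - 9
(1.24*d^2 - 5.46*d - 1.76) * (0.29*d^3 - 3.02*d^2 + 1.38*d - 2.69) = 0.3596*d^5 - 5.3282*d^4 + 17.69*d^3 - 5.5552*d^2 + 12.2586*d + 4.7344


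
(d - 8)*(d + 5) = d^2 - 3*d - 40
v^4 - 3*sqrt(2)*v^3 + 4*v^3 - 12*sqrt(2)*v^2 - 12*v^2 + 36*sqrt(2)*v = v*(v - 2)*(v + 6)*(v - 3*sqrt(2))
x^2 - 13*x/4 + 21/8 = (x - 7/4)*(x - 3/2)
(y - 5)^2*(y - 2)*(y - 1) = y^4 - 13*y^3 + 57*y^2 - 95*y + 50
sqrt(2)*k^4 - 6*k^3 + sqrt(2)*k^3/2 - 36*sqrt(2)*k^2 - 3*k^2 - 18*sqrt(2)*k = k*(k - 6*sqrt(2))*(k + 3*sqrt(2))*(sqrt(2)*k + sqrt(2)/2)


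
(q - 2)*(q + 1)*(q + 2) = q^3 + q^2 - 4*q - 4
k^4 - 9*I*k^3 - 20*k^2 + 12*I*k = k*(k - 6*I)*(k - 2*I)*(k - I)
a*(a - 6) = a^2 - 6*a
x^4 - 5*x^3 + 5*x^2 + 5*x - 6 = (x - 3)*(x - 2)*(x - 1)*(x + 1)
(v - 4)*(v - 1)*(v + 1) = v^3 - 4*v^2 - v + 4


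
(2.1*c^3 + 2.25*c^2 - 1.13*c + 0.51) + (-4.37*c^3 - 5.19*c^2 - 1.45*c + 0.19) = -2.27*c^3 - 2.94*c^2 - 2.58*c + 0.7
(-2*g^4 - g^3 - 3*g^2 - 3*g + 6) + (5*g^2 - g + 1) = -2*g^4 - g^3 + 2*g^2 - 4*g + 7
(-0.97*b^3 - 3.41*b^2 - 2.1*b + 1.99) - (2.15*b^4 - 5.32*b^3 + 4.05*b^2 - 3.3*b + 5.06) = -2.15*b^4 + 4.35*b^3 - 7.46*b^2 + 1.2*b - 3.07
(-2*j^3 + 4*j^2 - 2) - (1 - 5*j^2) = -2*j^3 + 9*j^2 - 3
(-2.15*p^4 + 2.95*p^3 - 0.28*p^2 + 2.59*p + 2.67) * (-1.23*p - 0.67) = 2.6445*p^5 - 2.188*p^4 - 1.6321*p^3 - 2.9981*p^2 - 5.0194*p - 1.7889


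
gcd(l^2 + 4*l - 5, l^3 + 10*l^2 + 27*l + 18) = 1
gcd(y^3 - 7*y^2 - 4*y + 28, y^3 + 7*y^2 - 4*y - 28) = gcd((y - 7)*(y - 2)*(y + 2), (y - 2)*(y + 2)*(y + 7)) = y^2 - 4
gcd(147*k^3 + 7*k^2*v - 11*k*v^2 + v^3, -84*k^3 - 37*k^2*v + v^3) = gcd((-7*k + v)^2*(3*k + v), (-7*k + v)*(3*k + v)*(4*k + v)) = -21*k^2 - 4*k*v + v^2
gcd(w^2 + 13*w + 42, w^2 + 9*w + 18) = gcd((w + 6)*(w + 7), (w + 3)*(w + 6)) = w + 6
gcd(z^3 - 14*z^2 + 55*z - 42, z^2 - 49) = z - 7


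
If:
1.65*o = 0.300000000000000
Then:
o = 0.18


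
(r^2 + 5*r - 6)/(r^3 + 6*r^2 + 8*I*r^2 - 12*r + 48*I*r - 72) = (r - 1)/(r^2 + 8*I*r - 12)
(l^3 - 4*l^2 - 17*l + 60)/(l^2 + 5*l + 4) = (l^2 - 8*l + 15)/(l + 1)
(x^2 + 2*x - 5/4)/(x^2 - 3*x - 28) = (-x^2 - 2*x + 5/4)/(-x^2 + 3*x + 28)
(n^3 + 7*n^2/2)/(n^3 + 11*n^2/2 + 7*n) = n/(n + 2)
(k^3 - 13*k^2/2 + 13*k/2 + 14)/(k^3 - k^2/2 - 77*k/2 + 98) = (k + 1)/(k + 7)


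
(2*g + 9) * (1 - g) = -2*g^2 - 7*g + 9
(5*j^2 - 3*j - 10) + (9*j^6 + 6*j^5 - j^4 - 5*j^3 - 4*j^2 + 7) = 9*j^6 + 6*j^5 - j^4 - 5*j^3 + j^2 - 3*j - 3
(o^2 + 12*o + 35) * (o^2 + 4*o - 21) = o^4 + 16*o^3 + 62*o^2 - 112*o - 735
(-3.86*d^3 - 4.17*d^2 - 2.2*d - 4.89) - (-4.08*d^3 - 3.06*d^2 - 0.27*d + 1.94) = 0.22*d^3 - 1.11*d^2 - 1.93*d - 6.83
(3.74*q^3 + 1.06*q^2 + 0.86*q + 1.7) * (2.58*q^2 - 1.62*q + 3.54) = 9.6492*q^5 - 3.324*q^4 + 13.7412*q^3 + 6.7452*q^2 + 0.2904*q + 6.018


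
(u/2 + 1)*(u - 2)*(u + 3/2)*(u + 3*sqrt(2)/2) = u^4/2 + 3*u^3/4 + 3*sqrt(2)*u^3/4 - 2*u^2 + 9*sqrt(2)*u^2/8 - 3*sqrt(2)*u - 3*u - 9*sqrt(2)/2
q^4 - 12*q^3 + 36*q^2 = q^2*(q - 6)^2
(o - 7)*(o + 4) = o^2 - 3*o - 28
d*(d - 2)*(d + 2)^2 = d^4 + 2*d^3 - 4*d^2 - 8*d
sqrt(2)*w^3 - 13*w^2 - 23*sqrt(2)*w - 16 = (w - 8*sqrt(2))*(w + sqrt(2))*(sqrt(2)*w + 1)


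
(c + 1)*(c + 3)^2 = c^3 + 7*c^2 + 15*c + 9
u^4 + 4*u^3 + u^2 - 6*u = u*(u - 1)*(u + 2)*(u + 3)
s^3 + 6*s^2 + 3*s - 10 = (s - 1)*(s + 2)*(s + 5)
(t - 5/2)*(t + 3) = t^2 + t/2 - 15/2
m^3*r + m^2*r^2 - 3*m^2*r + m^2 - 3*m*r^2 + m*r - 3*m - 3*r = (m - 3)*(m + r)*(m*r + 1)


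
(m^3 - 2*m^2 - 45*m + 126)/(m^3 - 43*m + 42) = (m - 3)/(m - 1)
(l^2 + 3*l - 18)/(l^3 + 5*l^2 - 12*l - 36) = 1/(l + 2)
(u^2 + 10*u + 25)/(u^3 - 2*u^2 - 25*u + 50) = (u + 5)/(u^2 - 7*u + 10)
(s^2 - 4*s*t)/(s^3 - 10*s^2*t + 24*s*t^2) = 1/(s - 6*t)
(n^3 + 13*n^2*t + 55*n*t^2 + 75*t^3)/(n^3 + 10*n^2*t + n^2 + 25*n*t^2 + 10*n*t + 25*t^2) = (n + 3*t)/(n + 1)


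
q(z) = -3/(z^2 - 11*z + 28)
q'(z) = -3*(11 - 2*z)/(z^2 - 11*z + 28)^2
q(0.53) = -0.13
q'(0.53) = -0.06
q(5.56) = 1.34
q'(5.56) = 0.07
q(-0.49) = -0.09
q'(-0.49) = -0.03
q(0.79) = -0.15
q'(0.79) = -0.07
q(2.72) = -0.55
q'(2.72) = -0.56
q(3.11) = -0.87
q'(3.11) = -1.20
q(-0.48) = -0.09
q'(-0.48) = -0.03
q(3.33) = -1.22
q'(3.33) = -2.15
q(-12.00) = -0.00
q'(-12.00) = 0.00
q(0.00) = -0.11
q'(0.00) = -0.04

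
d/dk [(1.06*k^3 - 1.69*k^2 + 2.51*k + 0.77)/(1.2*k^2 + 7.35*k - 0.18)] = (1.272*k^4 + 15.582*k^3 - 16.0059*k^2 - 1.2396*k - 6.1113)/(1.44*k^4 + 17.64*k^3 + 53.5905*k^2 - 2.646*k + 0.0324)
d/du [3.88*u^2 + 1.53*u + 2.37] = 7.76*u + 1.53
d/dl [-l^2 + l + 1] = 1 - 2*l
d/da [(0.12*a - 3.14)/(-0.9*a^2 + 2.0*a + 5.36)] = (0.108*a^2 - 5.652*a + 6.9232)/(0.81*a^4 - 3.6*a^3 - 5.648*a^2 + 21.44*a + 28.7296)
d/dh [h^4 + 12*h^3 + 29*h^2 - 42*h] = 4*h^3 + 36*h^2 + 58*h - 42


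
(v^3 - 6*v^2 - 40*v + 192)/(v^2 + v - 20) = (v^2 - 2*v - 48)/(v + 5)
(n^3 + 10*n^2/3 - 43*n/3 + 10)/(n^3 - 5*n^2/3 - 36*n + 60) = (n - 1)/(n - 6)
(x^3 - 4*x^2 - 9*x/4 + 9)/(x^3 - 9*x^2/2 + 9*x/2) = (x^2 - 5*x/2 - 6)/(x*(x - 3))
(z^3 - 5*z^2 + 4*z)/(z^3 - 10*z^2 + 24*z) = (z - 1)/(z - 6)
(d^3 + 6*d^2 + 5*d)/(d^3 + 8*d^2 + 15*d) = (d + 1)/(d + 3)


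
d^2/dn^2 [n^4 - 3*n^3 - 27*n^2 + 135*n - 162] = 12*n^2 - 18*n - 54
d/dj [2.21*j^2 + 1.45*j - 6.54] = 4.42*j + 1.45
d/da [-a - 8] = -1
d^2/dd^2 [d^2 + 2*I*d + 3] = 2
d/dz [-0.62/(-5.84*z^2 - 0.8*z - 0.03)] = (-7.2416*z - 0.496)/(5.84*z^2 + 0.8*z + 0.03)^2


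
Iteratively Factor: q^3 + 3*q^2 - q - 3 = (q - 1)*(q^2 + 4*q + 3) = (q - 1)*(q + 3)*(q + 1)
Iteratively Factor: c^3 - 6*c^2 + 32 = (c - 4)*(c^2 - 2*c - 8) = (c - 4)^2*(c + 2)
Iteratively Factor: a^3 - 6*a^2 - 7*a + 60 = (a - 5)*(a^2 - a - 12) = (a - 5)*(a + 3)*(a - 4)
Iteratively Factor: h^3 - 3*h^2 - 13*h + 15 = (h - 1)*(h^2 - 2*h - 15) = (h - 5)*(h - 1)*(h + 3)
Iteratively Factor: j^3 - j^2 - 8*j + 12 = (j - 2)*(j^2 + j - 6) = (j - 2)^2*(j + 3)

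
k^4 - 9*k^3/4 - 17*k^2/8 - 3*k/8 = k*(k - 3)*(k + 1/4)*(k + 1/2)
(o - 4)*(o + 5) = o^2 + o - 20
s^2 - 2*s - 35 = (s - 7)*(s + 5)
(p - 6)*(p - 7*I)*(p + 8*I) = p^3 - 6*p^2 + I*p^2 + 56*p - 6*I*p - 336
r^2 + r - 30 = (r - 5)*(r + 6)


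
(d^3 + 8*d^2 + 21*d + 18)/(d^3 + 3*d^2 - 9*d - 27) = (d + 2)/(d - 3)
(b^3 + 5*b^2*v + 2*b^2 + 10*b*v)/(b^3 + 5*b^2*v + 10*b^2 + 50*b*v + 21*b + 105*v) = b*(b + 2)/(b^2 + 10*b + 21)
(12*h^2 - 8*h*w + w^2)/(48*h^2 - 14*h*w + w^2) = (-2*h + w)/(-8*h + w)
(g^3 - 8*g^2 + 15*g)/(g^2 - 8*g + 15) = g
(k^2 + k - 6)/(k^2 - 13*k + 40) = (k^2 + k - 6)/(k^2 - 13*k + 40)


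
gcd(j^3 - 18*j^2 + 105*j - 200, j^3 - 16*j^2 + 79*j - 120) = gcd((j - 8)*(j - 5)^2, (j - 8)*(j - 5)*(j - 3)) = j^2 - 13*j + 40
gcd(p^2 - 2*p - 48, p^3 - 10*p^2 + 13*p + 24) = p - 8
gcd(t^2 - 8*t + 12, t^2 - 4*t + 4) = t - 2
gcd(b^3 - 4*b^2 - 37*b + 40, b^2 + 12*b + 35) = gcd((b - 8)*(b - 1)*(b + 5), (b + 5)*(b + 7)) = b + 5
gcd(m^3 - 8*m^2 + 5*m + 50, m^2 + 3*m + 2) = m + 2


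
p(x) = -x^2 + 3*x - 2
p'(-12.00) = 27.00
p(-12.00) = -182.00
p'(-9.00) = 21.00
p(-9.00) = -110.00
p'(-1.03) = 5.06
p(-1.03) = -6.15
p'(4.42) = -5.84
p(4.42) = -8.28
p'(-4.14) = 11.28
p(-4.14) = -31.56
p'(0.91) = 1.18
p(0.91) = -0.10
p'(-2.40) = 7.80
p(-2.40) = -14.96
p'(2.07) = -1.14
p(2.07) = -0.07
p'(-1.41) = 5.82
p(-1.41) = -8.22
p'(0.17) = 2.66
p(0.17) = -1.52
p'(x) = 3 - 2*x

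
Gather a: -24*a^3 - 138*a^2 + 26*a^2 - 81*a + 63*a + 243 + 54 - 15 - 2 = -24*a^3 - 112*a^2 - 18*a + 280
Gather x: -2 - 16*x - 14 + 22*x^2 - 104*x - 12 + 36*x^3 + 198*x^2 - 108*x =36*x^3 + 220*x^2 - 228*x - 28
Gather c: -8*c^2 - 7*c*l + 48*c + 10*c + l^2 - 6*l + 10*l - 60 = -8*c^2 + c*(58 - 7*l) + l^2 + 4*l - 60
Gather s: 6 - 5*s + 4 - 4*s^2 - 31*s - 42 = -4*s^2 - 36*s - 32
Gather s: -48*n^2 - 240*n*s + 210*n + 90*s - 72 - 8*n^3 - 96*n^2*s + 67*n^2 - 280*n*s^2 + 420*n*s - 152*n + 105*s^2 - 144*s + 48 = -8*n^3 + 19*n^2 + 58*n + s^2*(105 - 280*n) + s*(-96*n^2 + 180*n - 54) - 24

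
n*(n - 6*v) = n^2 - 6*n*v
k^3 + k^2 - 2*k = k*(k - 1)*(k + 2)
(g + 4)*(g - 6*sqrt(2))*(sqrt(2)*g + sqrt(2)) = sqrt(2)*g^3 - 12*g^2 + 5*sqrt(2)*g^2 - 60*g + 4*sqrt(2)*g - 48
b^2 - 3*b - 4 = (b - 4)*(b + 1)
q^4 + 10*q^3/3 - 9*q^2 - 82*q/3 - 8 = (q - 3)*(q + 1/3)*(q + 2)*(q + 4)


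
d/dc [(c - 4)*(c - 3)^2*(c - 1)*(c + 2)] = 5*c^4 - 36*c^3 + 63*c^2 + 34*c - 102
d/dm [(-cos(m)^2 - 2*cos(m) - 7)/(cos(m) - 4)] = (cos(m)^2 - 8*cos(m) - 15)*sin(m)/(cos(m) - 4)^2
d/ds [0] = 0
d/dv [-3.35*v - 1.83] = -3.35000000000000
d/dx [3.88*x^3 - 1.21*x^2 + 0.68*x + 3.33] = 11.64*x^2 - 2.42*x + 0.68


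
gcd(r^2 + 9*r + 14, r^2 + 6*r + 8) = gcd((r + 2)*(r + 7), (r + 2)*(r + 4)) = r + 2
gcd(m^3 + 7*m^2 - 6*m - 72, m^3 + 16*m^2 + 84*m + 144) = m^2 + 10*m + 24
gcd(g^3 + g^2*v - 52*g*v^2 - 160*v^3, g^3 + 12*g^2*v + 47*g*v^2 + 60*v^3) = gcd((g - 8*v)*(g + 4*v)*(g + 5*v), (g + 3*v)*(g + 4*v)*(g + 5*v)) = g^2 + 9*g*v + 20*v^2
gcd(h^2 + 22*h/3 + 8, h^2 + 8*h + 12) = h + 6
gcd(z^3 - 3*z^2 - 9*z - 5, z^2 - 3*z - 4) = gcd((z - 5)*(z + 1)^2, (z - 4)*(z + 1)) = z + 1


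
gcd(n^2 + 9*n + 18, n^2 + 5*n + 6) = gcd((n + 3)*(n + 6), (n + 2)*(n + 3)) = n + 3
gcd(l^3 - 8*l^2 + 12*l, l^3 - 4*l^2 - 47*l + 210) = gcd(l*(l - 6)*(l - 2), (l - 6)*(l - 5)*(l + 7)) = l - 6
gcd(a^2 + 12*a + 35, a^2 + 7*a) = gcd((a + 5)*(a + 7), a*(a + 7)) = a + 7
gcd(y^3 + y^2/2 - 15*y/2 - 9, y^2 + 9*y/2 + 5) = y + 2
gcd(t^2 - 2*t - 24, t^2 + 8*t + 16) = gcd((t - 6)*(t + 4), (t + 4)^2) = t + 4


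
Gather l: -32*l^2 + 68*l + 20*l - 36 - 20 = -32*l^2 + 88*l - 56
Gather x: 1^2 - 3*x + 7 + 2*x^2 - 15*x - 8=2*x^2 - 18*x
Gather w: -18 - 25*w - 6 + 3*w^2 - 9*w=3*w^2 - 34*w - 24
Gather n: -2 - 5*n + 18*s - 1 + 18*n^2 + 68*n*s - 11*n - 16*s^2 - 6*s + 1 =18*n^2 + n*(68*s - 16) - 16*s^2 + 12*s - 2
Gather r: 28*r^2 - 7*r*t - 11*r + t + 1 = 28*r^2 + r*(-7*t - 11) + t + 1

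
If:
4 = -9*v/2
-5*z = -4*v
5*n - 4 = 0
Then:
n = 4/5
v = -8/9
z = -32/45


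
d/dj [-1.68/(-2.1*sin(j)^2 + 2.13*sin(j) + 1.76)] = (3.5784 - 7.056*sin(j))*cos(j)/(-2.1*sin(j)^2 + 2.13*sin(j) + 1.76)^2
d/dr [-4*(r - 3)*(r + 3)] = -8*r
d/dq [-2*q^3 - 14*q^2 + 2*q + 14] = -6*q^2 - 28*q + 2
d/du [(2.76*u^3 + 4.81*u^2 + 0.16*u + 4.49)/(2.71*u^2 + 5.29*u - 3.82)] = (7.4796*u^4 + 29.2008*u^3 - 6.6183*u^2 - 61.0842*u - 24.3633)/(7.3441*u^4 + 28.6718*u^3 + 7.2797*u^2 - 40.4156*u + 14.5924)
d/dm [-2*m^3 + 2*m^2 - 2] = 2*m*(2 - 3*m)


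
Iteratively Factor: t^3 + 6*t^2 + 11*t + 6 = (t + 3)*(t^2 + 3*t + 2) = (t + 2)*(t + 3)*(t + 1)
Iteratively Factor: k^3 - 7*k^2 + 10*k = (k - 5)*(k^2 - 2*k) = (k - 5)*(k - 2)*(k)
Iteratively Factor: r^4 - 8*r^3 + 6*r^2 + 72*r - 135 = (r - 3)*(r^3 - 5*r^2 - 9*r + 45) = (r - 3)*(r + 3)*(r^2 - 8*r + 15) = (r - 3)^2*(r + 3)*(r - 5)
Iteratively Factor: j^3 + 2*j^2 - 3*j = (j)*(j^2 + 2*j - 3) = j*(j + 3)*(j - 1)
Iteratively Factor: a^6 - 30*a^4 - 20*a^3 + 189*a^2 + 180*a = (a - 5)*(a^5 + 5*a^4 - 5*a^3 - 45*a^2 - 36*a) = (a - 5)*(a - 3)*(a^4 + 8*a^3 + 19*a^2 + 12*a) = (a - 5)*(a - 3)*(a + 1)*(a^3 + 7*a^2 + 12*a) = (a - 5)*(a - 3)*(a + 1)*(a + 4)*(a^2 + 3*a) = (a - 5)*(a - 3)*(a + 1)*(a + 3)*(a + 4)*(a)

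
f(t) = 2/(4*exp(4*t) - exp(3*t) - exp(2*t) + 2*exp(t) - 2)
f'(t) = 2*(-16*exp(4*t) + 3*exp(3*t) + 2*exp(2*t) - 2*exp(t))/(4*exp(4*t) - exp(3*t) - exp(2*t) + 2*exp(t) - 2)^2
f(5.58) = 0.00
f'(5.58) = -0.00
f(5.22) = 0.00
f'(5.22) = -0.00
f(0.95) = 0.01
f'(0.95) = -0.05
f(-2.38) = -1.10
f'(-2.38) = -0.10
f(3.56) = 0.00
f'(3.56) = -0.00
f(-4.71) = -1.01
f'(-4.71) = -0.01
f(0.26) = 0.25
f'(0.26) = -1.17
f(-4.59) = -1.01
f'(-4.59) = -0.01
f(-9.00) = -1.00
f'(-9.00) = 0.00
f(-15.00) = -1.00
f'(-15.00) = 0.00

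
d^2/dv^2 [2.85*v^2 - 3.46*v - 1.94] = 5.70000000000000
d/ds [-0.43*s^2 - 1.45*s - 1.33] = -0.86*s - 1.45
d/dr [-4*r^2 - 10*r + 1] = -8*r - 10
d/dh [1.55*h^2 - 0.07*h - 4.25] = 3.1*h - 0.07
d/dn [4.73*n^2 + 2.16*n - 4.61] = 9.46*n + 2.16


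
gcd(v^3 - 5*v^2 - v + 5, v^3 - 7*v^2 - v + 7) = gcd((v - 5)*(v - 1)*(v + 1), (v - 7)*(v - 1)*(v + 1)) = v^2 - 1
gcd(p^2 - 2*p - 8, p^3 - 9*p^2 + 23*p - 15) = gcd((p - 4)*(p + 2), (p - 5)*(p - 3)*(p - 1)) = 1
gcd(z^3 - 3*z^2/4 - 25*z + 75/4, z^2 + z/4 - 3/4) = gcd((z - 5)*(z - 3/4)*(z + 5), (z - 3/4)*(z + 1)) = z - 3/4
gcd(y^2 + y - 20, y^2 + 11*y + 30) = y + 5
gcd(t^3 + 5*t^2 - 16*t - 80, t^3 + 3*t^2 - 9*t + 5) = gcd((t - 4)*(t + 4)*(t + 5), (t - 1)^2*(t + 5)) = t + 5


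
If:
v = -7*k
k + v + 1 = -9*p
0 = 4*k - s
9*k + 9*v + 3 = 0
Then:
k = 1/18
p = -2/27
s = 2/9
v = -7/18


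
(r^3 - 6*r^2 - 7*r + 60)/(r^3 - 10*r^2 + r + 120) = (r - 4)/(r - 8)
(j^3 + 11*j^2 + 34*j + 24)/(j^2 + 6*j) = j + 5 + 4/j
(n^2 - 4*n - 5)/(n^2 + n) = (n - 5)/n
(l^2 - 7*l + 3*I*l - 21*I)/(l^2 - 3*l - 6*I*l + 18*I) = (l^2 + l*(-7 + 3*I) - 21*I)/(l^2 + l*(-3 - 6*I) + 18*I)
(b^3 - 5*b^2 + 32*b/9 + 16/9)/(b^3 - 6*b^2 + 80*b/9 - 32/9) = (3*b + 1)/(3*b - 2)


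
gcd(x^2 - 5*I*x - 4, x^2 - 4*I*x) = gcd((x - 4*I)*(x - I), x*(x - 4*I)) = x - 4*I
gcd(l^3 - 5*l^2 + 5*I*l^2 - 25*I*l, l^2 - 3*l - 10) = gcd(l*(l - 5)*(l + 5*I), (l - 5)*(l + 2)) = l - 5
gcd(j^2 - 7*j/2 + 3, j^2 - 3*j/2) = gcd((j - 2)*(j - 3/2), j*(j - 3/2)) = j - 3/2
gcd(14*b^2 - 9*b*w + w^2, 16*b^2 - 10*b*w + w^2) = -2*b + w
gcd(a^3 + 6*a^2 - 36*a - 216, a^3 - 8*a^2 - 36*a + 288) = a^2 - 36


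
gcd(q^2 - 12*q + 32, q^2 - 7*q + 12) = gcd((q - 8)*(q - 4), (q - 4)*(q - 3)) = q - 4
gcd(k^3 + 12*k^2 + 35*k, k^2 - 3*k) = k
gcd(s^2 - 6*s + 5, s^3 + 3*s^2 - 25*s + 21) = s - 1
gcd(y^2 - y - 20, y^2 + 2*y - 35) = y - 5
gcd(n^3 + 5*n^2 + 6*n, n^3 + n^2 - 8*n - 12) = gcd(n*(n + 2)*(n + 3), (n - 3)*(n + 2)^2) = n + 2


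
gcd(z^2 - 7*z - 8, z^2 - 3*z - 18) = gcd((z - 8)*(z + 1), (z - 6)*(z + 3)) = 1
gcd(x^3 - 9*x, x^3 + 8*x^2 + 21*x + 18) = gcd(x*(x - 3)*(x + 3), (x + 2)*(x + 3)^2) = x + 3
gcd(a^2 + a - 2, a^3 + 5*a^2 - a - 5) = a - 1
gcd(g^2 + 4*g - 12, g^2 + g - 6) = g - 2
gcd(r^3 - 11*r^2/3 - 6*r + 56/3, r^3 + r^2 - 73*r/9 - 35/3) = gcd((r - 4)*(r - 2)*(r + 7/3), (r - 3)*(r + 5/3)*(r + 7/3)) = r + 7/3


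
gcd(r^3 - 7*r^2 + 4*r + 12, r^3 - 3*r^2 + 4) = r^2 - r - 2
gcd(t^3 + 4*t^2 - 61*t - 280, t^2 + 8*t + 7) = t + 7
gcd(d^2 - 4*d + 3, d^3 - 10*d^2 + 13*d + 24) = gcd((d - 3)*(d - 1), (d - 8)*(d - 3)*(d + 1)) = d - 3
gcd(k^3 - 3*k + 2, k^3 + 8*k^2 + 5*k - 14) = k^2 + k - 2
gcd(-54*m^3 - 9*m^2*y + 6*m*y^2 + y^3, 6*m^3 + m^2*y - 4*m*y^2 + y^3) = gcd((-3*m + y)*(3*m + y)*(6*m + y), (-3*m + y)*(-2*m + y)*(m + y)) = -3*m + y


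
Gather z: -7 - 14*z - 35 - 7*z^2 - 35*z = -7*z^2 - 49*z - 42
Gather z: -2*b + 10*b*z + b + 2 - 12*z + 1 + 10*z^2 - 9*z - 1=-b + 10*z^2 + z*(10*b - 21) + 2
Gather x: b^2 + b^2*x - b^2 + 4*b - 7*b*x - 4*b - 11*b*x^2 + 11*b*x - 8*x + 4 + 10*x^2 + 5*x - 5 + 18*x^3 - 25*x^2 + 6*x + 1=18*x^3 + x^2*(-11*b - 15) + x*(b^2 + 4*b + 3)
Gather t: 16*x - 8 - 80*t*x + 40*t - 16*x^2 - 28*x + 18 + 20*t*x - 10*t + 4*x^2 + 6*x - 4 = t*(30 - 60*x) - 12*x^2 - 6*x + 6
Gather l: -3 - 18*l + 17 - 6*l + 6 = 20 - 24*l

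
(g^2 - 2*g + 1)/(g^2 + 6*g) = (g^2 - 2*g + 1)/(g*(g + 6))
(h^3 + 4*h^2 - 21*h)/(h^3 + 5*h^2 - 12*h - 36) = h*(h + 7)/(h^2 + 8*h + 12)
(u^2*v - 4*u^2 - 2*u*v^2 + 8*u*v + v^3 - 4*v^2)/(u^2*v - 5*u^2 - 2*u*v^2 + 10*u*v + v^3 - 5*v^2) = (v - 4)/(v - 5)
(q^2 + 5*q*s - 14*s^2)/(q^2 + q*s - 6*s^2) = (q + 7*s)/(q + 3*s)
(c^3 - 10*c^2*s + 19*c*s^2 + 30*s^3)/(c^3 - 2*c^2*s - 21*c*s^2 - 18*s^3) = (c - 5*s)/(c + 3*s)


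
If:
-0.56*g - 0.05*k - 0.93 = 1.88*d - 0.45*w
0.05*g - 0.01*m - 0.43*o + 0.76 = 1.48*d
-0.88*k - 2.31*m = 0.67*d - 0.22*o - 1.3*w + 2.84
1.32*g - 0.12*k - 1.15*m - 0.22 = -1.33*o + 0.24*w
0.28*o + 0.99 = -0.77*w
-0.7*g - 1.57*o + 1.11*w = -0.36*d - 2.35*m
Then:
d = -0.20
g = -1.70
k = -10.85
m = 2.00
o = 2.22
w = -2.09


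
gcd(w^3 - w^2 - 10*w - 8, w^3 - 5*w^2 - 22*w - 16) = w^2 + 3*w + 2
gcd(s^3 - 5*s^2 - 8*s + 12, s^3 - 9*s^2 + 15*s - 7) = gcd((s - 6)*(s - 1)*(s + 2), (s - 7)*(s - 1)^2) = s - 1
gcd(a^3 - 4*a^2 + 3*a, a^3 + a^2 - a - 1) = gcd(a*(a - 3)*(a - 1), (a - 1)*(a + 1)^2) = a - 1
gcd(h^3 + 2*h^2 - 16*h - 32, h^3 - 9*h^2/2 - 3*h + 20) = h^2 - 2*h - 8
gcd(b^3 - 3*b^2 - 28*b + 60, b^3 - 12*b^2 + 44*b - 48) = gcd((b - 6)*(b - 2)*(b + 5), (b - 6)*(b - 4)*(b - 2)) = b^2 - 8*b + 12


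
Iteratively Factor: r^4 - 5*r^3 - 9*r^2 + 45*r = (r - 5)*(r^3 - 9*r) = r*(r - 5)*(r^2 - 9) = r*(r - 5)*(r + 3)*(r - 3)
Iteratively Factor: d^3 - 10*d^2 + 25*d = (d)*(d^2 - 10*d + 25) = d*(d - 5)*(d - 5)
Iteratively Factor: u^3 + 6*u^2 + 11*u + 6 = (u + 3)*(u^2 + 3*u + 2) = (u + 1)*(u + 3)*(u + 2)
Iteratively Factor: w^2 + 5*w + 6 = (w + 3)*(w + 2)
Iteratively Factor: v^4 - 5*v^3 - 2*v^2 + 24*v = (v + 2)*(v^3 - 7*v^2 + 12*v) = (v - 4)*(v + 2)*(v^2 - 3*v) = (v - 4)*(v - 3)*(v + 2)*(v)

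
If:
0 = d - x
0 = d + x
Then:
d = 0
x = 0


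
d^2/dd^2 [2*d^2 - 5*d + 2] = 4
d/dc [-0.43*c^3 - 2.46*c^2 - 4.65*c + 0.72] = -1.29*c^2 - 4.92*c - 4.65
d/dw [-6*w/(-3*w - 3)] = 2/(w + 1)^2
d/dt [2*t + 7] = 2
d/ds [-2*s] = -2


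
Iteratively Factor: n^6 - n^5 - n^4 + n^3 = (n)*(n^5 - n^4 - n^3 + n^2) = n*(n - 1)*(n^4 - n^2) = n^2*(n - 1)*(n^3 - n) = n^2*(n - 1)^2*(n^2 + n) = n^3*(n - 1)^2*(n + 1)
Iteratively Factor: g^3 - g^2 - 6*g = (g)*(g^2 - g - 6) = g*(g + 2)*(g - 3)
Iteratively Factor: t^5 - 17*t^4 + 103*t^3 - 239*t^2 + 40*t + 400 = (t - 5)*(t^4 - 12*t^3 + 43*t^2 - 24*t - 80) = (t - 5)*(t - 4)*(t^3 - 8*t^2 + 11*t + 20) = (t - 5)^2*(t - 4)*(t^2 - 3*t - 4) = (t - 5)^2*(t - 4)*(t + 1)*(t - 4)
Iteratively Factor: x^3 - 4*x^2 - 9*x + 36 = (x - 4)*(x^2 - 9) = (x - 4)*(x - 3)*(x + 3)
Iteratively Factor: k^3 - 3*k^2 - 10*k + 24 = (k + 3)*(k^2 - 6*k + 8) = (k - 2)*(k + 3)*(k - 4)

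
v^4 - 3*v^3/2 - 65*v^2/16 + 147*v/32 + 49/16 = (v - 2)*(v - 7/4)*(v + 1/2)*(v + 7/4)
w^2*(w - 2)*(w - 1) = w^4 - 3*w^3 + 2*w^2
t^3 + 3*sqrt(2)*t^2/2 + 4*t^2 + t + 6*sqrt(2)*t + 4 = (t + 4)*(t + sqrt(2)/2)*(t + sqrt(2))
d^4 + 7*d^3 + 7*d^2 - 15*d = d*(d - 1)*(d + 3)*(d + 5)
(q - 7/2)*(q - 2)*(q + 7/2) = q^3 - 2*q^2 - 49*q/4 + 49/2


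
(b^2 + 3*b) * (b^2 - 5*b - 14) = b^4 - 2*b^3 - 29*b^2 - 42*b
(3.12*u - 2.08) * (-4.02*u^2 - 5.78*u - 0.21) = -12.5424*u^3 - 9.672*u^2 + 11.3672*u + 0.4368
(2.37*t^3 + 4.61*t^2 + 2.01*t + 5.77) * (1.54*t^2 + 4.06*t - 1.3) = 3.6498*t^5 + 16.7216*t^4 + 18.731*t^3 + 11.0534*t^2 + 20.8132*t - 7.501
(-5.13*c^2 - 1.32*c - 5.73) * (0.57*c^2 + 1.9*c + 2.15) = -2.9241*c^4 - 10.4994*c^3 - 16.8036*c^2 - 13.725*c - 12.3195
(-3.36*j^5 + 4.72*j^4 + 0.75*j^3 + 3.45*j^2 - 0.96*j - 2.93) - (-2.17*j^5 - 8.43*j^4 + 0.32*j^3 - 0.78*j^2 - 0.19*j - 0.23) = -1.19*j^5 + 13.15*j^4 + 0.43*j^3 + 4.23*j^2 - 0.77*j - 2.7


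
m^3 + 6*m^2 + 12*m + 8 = (m + 2)^3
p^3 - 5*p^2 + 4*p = p*(p - 4)*(p - 1)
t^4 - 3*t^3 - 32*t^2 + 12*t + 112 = (t - 7)*(t - 2)*(t + 2)*(t + 4)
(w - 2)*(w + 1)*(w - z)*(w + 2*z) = w^4 + w^3*z - w^3 - 2*w^2*z^2 - w^2*z - 2*w^2 + 2*w*z^2 - 2*w*z + 4*z^2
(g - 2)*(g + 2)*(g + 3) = g^3 + 3*g^2 - 4*g - 12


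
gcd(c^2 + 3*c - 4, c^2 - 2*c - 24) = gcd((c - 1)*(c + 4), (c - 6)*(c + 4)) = c + 4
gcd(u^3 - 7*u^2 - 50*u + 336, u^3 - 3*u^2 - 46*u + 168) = u^2 + u - 42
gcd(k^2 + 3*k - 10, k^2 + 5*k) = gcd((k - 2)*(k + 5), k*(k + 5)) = k + 5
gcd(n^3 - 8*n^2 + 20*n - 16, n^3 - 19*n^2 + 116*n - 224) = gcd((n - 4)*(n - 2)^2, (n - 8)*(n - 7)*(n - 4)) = n - 4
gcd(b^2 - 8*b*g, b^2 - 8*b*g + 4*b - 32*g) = b - 8*g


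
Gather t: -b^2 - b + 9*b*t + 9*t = -b^2 - b + t*(9*b + 9)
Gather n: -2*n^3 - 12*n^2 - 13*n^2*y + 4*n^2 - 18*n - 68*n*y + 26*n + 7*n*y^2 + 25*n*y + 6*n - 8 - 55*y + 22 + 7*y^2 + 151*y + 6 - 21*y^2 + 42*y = -2*n^3 + n^2*(-13*y - 8) + n*(7*y^2 - 43*y + 14) - 14*y^2 + 138*y + 20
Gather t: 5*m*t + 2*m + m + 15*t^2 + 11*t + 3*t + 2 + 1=3*m + 15*t^2 + t*(5*m + 14) + 3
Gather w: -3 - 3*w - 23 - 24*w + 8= -27*w - 18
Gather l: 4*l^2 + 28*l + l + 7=4*l^2 + 29*l + 7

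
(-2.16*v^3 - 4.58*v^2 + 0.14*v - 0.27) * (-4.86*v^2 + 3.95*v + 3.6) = 10.4976*v^5 + 13.7268*v^4 - 26.5474*v^3 - 14.6228*v^2 - 0.5625*v - 0.972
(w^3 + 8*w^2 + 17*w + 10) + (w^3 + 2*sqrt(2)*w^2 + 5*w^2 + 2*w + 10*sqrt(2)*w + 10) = 2*w^3 + 2*sqrt(2)*w^2 + 13*w^2 + 10*sqrt(2)*w + 19*w + 20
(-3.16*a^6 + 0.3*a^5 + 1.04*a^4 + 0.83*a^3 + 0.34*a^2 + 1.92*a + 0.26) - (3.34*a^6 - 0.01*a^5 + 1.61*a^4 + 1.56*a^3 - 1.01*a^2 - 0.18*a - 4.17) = -6.5*a^6 + 0.31*a^5 - 0.57*a^4 - 0.73*a^3 + 1.35*a^2 + 2.1*a + 4.43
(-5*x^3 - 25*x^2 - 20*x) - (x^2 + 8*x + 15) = -5*x^3 - 26*x^2 - 28*x - 15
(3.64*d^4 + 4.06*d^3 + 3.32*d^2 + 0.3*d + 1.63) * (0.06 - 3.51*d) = -12.7764*d^5 - 14.0322*d^4 - 11.4096*d^3 - 0.8538*d^2 - 5.7033*d + 0.0978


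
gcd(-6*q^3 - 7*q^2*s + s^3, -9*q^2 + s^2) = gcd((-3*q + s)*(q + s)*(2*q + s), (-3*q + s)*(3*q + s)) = 3*q - s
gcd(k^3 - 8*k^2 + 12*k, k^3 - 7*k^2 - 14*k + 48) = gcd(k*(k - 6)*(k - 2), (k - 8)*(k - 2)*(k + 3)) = k - 2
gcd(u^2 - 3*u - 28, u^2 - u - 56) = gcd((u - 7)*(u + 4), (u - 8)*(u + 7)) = 1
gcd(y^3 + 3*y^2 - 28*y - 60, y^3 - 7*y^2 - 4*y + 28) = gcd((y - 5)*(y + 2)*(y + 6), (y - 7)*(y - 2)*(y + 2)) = y + 2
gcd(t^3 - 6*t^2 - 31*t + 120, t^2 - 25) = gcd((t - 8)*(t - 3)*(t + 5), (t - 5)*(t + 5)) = t + 5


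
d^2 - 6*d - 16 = (d - 8)*(d + 2)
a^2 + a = a*(a + 1)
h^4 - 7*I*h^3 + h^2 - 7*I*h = h*(h - 7*I)*(h - I)*(h + I)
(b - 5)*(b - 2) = b^2 - 7*b + 10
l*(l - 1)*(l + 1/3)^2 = l^4 - l^3/3 - 5*l^2/9 - l/9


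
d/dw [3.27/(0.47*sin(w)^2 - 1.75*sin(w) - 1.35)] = (5.7225 - 3.0738*sin(w))*cos(w)/(-0.47*sin(w)^2 + 1.75*sin(w) + 1.35)^2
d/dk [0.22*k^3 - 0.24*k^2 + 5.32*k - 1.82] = 0.66*k^2 - 0.48*k + 5.32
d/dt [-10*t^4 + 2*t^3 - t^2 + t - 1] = -40*t^3 + 6*t^2 - 2*t + 1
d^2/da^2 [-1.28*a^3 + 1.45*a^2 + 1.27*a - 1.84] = 2.9 - 7.68*a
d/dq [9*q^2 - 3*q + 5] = 18*q - 3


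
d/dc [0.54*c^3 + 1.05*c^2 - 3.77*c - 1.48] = 1.62*c^2 + 2.1*c - 3.77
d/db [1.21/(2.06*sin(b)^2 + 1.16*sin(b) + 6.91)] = -(4.9852*sin(b) + 1.4036)*cos(b)/(2.06*sin(b)^2 + 1.16*sin(b) + 6.91)^2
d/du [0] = 0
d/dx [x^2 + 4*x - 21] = 2*x + 4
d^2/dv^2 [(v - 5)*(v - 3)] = 2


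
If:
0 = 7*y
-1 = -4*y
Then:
No Solution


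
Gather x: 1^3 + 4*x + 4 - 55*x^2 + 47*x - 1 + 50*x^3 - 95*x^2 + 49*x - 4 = 50*x^3 - 150*x^2 + 100*x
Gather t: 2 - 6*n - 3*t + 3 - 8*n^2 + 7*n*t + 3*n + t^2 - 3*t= -8*n^2 - 3*n + t^2 + t*(7*n - 6) + 5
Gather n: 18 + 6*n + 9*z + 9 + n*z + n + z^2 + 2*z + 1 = n*(z + 7) + z^2 + 11*z + 28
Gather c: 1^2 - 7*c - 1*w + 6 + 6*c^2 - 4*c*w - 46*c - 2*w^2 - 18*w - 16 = 6*c^2 + c*(-4*w - 53) - 2*w^2 - 19*w - 9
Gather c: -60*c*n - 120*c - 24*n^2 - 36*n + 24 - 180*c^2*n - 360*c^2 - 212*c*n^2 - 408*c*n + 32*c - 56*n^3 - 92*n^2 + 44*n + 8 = c^2*(-180*n - 360) + c*(-212*n^2 - 468*n - 88) - 56*n^3 - 116*n^2 + 8*n + 32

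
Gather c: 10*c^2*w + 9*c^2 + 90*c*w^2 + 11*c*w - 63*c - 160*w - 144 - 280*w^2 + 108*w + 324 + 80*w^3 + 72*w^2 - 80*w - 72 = c^2*(10*w + 9) + c*(90*w^2 + 11*w - 63) + 80*w^3 - 208*w^2 - 132*w + 108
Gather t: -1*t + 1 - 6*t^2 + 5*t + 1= -6*t^2 + 4*t + 2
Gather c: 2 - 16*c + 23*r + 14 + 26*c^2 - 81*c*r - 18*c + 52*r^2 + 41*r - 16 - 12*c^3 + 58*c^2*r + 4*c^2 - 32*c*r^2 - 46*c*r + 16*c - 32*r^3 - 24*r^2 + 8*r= -12*c^3 + c^2*(58*r + 30) + c*(-32*r^2 - 127*r - 18) - 32*r^3 + 28*r^2 + 72*r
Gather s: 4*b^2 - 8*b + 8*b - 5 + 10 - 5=4*b^2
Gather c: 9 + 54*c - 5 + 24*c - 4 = 78*c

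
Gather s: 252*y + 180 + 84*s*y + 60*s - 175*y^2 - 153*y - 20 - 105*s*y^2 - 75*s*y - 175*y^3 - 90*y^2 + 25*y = s*(-105*y^2 + 9*y + 60) - 175*y^3 - 265*y^2 + 124*y + 160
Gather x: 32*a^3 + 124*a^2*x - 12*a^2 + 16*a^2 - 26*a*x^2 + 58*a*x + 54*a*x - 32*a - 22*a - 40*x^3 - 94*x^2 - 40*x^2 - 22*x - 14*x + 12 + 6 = 32*a^3 + 4*a^2 - 54*a - 40*x^3 + x^2*(-26*a - 134) + x*(124*a^2 + 112*a - 36) + 18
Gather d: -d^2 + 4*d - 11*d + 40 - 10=-d^2 - 7*d + 30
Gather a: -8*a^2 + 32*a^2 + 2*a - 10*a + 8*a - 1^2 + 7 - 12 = 24*a^2 - 6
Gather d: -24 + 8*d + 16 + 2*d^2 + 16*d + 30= 2*d^2 + 24*d + 22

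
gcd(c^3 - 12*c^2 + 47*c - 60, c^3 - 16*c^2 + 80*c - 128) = c - 4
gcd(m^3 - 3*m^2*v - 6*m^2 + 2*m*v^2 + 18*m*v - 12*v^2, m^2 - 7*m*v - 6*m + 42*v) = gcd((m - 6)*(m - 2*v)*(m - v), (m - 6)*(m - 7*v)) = m - 6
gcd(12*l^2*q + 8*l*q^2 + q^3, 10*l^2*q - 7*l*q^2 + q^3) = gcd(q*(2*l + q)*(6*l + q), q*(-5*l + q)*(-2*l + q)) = q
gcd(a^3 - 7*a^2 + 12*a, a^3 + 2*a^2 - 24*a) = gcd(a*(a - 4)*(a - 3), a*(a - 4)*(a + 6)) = a^2 - 4*a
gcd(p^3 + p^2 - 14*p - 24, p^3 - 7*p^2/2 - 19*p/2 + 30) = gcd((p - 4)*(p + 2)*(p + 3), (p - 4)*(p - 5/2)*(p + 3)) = p^2 - p - 12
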